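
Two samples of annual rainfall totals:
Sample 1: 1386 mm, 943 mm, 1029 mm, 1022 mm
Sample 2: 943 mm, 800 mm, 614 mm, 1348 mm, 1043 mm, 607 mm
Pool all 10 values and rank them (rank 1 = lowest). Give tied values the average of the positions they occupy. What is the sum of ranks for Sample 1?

27.5

Sorted (ascending): 607, 614, 800, 943, 943, 1022, 1029, 1043, 1348, 1386
The 2 values of 943 occupy positions 4–5 → average rank (4+5)/2 = 4.5.
Sample 1 values → pooled ranks: 1386→10, 943→4.5, 1029→7, 1022→6
Rank sum = 10 + 4.5 + 7 + 6 = 27.5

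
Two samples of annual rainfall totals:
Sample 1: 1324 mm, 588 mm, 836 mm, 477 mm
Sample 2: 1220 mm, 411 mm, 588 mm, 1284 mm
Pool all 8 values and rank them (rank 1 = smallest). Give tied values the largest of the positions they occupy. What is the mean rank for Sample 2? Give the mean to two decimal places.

4.50

Sorted (ascending): 411, 477, 588, 588, 836, 1220, 1284, 1324
The 2 values of 588 occupy positions 3–4 → each gets rank 4.
Sample 2 values → pooled ranks: 1220→6, 411→1, 588→4, 1284→7
Mean rank = (6 + 1 + 4 + 7) / 4 = 4.50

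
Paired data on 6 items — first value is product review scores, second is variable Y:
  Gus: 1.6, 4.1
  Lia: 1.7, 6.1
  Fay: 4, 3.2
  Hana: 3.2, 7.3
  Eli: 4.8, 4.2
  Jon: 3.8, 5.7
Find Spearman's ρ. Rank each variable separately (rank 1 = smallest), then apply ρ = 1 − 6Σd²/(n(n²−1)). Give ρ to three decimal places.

Ranks of variable 1: 1, 2, 5, 3, 6, 4
Ranks of variable 2: 2, 5, 1, 6, 3, 4
d = r₁ − r₂: -1, -3, 4, -3, 3, 0
d²: 1, 9, 16, 9, 9, 0; Σd² = 44
ρ = 1 − 6·44/(6·35) = 1 − 264/210 = -0.257

-0.257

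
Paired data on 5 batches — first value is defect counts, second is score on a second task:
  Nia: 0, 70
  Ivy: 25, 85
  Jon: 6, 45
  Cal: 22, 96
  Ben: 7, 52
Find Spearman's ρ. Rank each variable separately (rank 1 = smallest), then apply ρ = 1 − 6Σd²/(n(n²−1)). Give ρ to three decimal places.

0.600

Ranks of variable 1: 1, 5, 2, 4, 3
Ranks of variable 2: 3, 4, 1, 5, 2
d = r₁ − r₂: -2, 1, 1, -1, 1
d²: 4, 1, 1, 1, 1; Σd² = 8
ρ = 1 − 6·8/(5·24) = 1 − 48/120 = 0.600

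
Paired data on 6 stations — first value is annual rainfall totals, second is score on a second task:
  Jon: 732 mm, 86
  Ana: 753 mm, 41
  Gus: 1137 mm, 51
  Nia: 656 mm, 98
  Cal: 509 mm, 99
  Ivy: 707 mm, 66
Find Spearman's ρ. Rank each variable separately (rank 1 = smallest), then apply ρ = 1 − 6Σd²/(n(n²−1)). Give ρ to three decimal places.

-0.886

Ranks of variable 1: 4, 5, 6, 2, 1, 3
Ranks of variable 2: 4, 1, 2, 5, 6, 3
d = r₁ − r₂: 0, 4, 4, -3, -5, 0
d²: 0, 16, 16, 9, 25, 0; Σd² = 66
ρ = 1 − 6·66/(6·35) = 1 − 396/210 = -0.886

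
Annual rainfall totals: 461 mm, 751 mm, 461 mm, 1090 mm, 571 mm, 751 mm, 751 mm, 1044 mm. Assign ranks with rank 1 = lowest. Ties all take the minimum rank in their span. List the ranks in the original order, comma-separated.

Sorted (ascending): 461, 461, 571, 751, 751, 751, 1044, 1090
The 2 values of 461 occupy positions 1–2 → each gets rank 1.
The 3 values of 751 occupy positions 4–6 → each gets rank 4.

1, 4, 1, 8, 3, 4, 4, 7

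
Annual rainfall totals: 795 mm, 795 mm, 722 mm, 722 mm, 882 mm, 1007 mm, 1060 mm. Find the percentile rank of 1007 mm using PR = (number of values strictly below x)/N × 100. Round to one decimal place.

N = 7.
Strictly below 1007: 5. Equal to 1007: 1.
PR = 5/7 × 100 = 71.4

71.4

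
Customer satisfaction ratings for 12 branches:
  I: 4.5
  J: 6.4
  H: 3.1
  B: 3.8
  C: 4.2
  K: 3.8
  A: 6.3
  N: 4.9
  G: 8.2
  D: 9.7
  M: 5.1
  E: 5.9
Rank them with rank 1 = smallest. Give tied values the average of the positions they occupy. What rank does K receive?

Sorted (ascending): 3.1, 3.8, 3.8, 4.2, 4.5, 4.9, 5.1, 5.9, 6.3, 6.4, 8.2, 9.7
The 2 values of 3.8 occupy positions 2–3 → average rank (2+3)/2 = 2.5.
K has value 3.8 → rank 2.5.

2.5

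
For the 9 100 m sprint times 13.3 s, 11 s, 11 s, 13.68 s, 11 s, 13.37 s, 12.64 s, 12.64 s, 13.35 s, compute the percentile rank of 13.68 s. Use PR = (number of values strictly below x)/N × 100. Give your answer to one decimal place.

88.9

N = 9.
Strictly below 13.68: 8. Equal to 13.68: 1.
PR = 8/9 × 100 = 88.9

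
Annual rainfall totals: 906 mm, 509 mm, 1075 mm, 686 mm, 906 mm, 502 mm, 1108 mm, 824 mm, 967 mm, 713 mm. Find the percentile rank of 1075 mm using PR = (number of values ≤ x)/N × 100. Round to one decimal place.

N = 10.
Strictly below 1075: 8. Equal to 1075: 1.
PR = 9/10 × 100 = 90.0

90.0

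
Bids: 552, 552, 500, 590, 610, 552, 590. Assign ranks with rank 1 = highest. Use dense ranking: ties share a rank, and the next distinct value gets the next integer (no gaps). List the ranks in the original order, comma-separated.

3, 3, 4, 2, 1, 3, 2

Sorted (descending): 610, 590, 590, 552, 552, 552, 500
The 2 values of 590 share dense rank 2.
The 3 values of 552 share dense rank 3.
Remaining distinct values take the next consecutive integers.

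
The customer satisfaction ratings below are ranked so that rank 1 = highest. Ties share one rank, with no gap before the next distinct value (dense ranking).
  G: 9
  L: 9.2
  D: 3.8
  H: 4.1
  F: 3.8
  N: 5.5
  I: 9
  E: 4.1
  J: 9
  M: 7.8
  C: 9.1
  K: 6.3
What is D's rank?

8

Sorted (descending): 9.2, 9.1, 9, 9, 9, 7.8, 6.3, 5.5, 4.1, 4.1, 3.8, 3.8
The 3 values of 9 share dense rank 3.
The 2 values of 4.1 share dense rank 7.
The 2 values of 3.8 share dense rank 8.
Remaining distinct values take the next consecutive integers.
D has value 3.8 → rank 8.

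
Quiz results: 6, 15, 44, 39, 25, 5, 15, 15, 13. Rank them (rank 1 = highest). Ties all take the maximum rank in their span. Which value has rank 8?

6

Sorted (descending): 44, 39, 25, 15, 15, 15, 13, 6, 5
The 3 values of 15 occupy positions 4–6 → each gets rank 6.
Rank 8 → value 6.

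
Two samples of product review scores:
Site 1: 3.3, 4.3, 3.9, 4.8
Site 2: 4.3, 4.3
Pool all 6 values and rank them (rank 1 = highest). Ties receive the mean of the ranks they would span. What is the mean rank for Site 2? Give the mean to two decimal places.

Sorted (descending): 4.8, 4.3, 4.3, 4.3, 3.9, 3.3
The 3 values of 4.3 occupy positions 2–4 → average rank 3.
Site 2 values → pooled ranks: 4.3→3, 4.3→3
Mean rank = (3 + 3) / 2 = 3.00

3.00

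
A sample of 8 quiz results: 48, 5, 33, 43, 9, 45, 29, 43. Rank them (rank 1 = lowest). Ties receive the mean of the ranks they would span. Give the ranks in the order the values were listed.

8, 1, 4, 5.5, 2, 7, 3, 5.5

Sorted (ascending): 5, 9, 29, 33, 43, 43, 45, 48
The 2 values of 43 occupy positions 5–6 → average rank (5+6)/2 = 5.5.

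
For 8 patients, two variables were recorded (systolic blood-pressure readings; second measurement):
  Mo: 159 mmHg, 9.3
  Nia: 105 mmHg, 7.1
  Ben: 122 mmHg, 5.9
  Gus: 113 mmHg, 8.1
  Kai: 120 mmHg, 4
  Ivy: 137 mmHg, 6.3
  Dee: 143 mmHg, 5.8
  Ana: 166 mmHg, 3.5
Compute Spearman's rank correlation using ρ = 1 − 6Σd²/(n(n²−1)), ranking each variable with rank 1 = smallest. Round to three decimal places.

Ranks of variable 1: 7, 1, 4, 2, 3, 5, 6, 8
Ranks of variable 2: 8, 6, 4, 7, 2, 5, 3, 1
d = r₁ − r₂: -1, -5, 0, -5, 1, 0, 3, 7
d²: 1, 25, 0, 25, 1, 0, 9, 49; Σd² = 110
ρ = 1 − 6·110/(8·63) = 1 − 660/504 = -0.310

-0.310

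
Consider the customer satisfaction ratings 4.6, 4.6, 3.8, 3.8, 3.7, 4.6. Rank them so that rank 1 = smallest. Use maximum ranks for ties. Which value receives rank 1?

Sorted (ascending): 3.7, 3.8, 3.8, 4.6, 4.6, 4.6
The 2 values of 3.8 occupy positions 2–3 → each gets rank 3.
The 3 values of 4.6 occupy positions 4–6 → each gets rank 6.
Rank 1 → value 3.7.

3.7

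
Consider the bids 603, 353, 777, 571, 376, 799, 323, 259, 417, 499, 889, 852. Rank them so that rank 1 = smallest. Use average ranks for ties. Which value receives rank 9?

777

Sorted (ascending): 259, 323, 353, 376, 417, 499, 571, 603, 777, 799, 852, 889
No ties — each value takes its position as its rank.
Rank 9 → value 777.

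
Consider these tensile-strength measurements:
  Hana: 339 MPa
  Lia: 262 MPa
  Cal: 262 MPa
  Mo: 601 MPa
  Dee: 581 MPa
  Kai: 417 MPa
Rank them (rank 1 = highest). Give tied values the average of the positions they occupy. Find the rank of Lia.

Sorted (descending): 601, 581, 417, 339, 262, 262
The 2 values of 262 occupy positions 5–6 → average rank (5+6)/2 = 5.5.
Lia has value 262 MPa → rank 5.5.

5.5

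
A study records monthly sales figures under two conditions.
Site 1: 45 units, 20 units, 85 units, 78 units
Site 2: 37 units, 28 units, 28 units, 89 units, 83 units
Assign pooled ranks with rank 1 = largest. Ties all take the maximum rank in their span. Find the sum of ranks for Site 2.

Sorted (descending): 89, 85, 83, 78, 45, 37, 28, 28, 20
The 2 values of 28 occupy positions 7–8 → each gets rank 8.
Site 2 values → pooled ranks: 37→6, 28→8, 28→8, 89→1, 83→3
Rank sum = 6 + 8 + 8 + 1 + 3 = 26

26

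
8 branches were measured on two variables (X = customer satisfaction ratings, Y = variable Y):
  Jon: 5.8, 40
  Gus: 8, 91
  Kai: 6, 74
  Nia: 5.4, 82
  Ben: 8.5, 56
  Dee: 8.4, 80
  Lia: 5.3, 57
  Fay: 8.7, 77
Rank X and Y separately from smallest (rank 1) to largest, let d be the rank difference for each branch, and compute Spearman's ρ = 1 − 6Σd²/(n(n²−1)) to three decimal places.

0.095

Ranks of variable 1: 3, 5, 4, 2, 7, 6, 1, 8
Ranks of variable 2: 1, 8, 4, 7, 2, 6, 3, 5
d = r₁ − r₂: 2, -3, 0, -5, 5, 0, -2, 3
d²: 4, 9, 0, 25, 25, 0, 4, 9; Σd² = 76
ρ = 1 − 6·76/(8·63) = 1 − 456/504 = 0.095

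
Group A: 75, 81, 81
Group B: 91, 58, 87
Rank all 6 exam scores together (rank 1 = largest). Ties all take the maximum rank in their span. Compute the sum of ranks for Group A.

Sorted (descending): 91, 87, 81, 81, 75, 58
The 2 values of 81 occupy positions 3–4 → each gets rank 4.
Group A values → pooled ranks: 75→5, 81→4, 81→4
Rank sum = 5 + 4 + 4 = 13

13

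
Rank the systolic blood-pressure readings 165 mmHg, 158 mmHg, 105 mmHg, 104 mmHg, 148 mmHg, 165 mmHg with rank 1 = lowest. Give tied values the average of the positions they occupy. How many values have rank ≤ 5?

Sorted (ascending): 104, 105, 148, 158, 165, 165
The 2 values of 165 occupy positions 5–6 → average rank (5+6)/2 = 5.5.
Ranks ≤ 5: {1, 2, 3, 4} → 4 values.

4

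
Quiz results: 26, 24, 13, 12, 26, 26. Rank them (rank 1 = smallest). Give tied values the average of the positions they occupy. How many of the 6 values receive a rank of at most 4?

Sorted (ascending): 12, 13, 24, 26, 26, 26
The 3 values of 26 occupy positions 4–6 → average rank 5.
Ranks ≤ 4: {1, 2, 3} → 3 values.

3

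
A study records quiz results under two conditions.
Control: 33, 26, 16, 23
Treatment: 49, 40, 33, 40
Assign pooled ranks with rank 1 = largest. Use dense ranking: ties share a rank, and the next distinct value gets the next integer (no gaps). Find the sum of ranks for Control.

Sorted (descending): 49, 40, 40, 33, 33, 26, 23, 16
The 2 values of 40 share dense rank 2.
The 2 values of 33 share dense rank 3.
Remaining distinct values take the next consecutive integers.
Control values → pooled ranks: 33→3, 26→4, 16→6, 23→5
Rank sum = 3 + 4 + 6 + 5 = 18

18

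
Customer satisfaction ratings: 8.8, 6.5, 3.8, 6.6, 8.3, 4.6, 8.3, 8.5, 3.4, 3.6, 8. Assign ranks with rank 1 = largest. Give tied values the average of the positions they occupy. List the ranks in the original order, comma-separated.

1, 7, 9, 6, 3.5, 8, 3.5, 2, 11, 10, 5

Sorted (descending): 8.8, 8.5, 8.3, 8.3, 8, 6.6, 6.5, 4.6, 3.8, 3.6, 3.4
The 2 values of 8.3 occupy positions 3–4 → average rank (3+4)/2 = 3.5.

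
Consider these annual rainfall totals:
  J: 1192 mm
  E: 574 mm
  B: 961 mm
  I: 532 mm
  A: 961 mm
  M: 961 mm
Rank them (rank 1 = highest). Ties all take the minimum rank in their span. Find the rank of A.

Sorted (descending): 1192, 961, 961, 961, 574, 532
The 3 values of 961 occupy positions 2–4 → each gets rank 2.
A has value 961 mm → rank 2.

2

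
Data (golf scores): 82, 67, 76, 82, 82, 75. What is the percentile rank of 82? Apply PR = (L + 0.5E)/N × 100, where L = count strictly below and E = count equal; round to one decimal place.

75.0

N = 6.
Strictly below 82: 3. Equal to 82: 3.
PR = (3 + 0.5·3)/6 × 100 = 75.0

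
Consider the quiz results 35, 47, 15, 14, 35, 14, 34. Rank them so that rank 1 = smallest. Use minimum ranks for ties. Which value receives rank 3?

15

Sorted (ascending): 14, 14, 15, 34, 35, 35, 47
The 2 values of 14 occupy positions 1–2 → each gets rank 1.
The 2 values of 35 occupy positions 5–6 → each gets rank 5.
Rank 3 → value 15.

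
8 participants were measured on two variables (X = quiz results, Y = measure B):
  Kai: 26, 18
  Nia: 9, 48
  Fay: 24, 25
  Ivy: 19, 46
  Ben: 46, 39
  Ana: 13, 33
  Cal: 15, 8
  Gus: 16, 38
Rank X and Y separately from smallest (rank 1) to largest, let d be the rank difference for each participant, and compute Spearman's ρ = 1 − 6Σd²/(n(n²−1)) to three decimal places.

-0.190

Ranks of variable 1: 7, 1, 6, 5, 8, 2, 3, 4
Ranks of variable 2: 2, 8, 3, 7, 6, 4, 1, 5
d = r₁ − r₂: 5, -7, 3, -2, 2, -2, 2, -1
d²: 25, 49, 9, 4, 4, 4, 4, 1; Σd² = 100
ρ = 1 − 6·100/(8·63) = 1 − 600/504 = -0.190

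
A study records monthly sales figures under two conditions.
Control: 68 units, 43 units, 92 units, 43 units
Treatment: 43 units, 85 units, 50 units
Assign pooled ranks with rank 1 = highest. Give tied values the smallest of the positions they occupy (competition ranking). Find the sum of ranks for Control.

Sorted (descending): 92, 85, 68, 50, 43, 43, 43
The 3 values of 43 occupy positions 5–7 → each gets rank 5.
Control values → pooled ranks: 68→3, 43→5, 92→1, 43→5
Rank sum = 3 + 5 + 1 + 5 = 14

14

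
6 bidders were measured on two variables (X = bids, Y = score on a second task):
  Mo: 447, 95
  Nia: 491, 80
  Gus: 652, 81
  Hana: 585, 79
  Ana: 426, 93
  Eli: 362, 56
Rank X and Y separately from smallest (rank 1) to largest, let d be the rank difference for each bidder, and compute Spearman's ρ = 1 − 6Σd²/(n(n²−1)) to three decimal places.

0.086

Ranks of variable 1: 3, 4, 6, 5, 2, 1
Ranks of variable 2: 6, 3, 4, 2, 5, 1
d = r₁ − r₂: -3, 1, 2, 3, -3, 0
d²: 9, 1, 4, 9, 9, 0; Σd² = 32
ρ = 1 − 6·32/(6·35) = 1 − 192/210 = 0.086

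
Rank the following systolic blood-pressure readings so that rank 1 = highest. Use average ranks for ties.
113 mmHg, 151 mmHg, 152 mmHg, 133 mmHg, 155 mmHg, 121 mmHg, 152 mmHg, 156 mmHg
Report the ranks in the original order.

Sorted (descending): 156, 155, 152, 152, 151, 133, 121, 113
The 2 values of 152 occupy positions 3–4 → average rank (3+4)/2 = 3.5.

8, 5, 3.5, 6, 2, 7, 3.5, 1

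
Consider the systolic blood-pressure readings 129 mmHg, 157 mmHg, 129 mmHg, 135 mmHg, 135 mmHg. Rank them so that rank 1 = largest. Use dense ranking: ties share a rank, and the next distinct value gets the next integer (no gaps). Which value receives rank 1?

157

Sorted (descending): 157, 135, 135, 129, 129
The 2 values of 135 share dense rank 2.
The 2 values of 129 share dense rank 3.
Remaining distinct values take the next consecutive integers.
Rank 1 → value 157.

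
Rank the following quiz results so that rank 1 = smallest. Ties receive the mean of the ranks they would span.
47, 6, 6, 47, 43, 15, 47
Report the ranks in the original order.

Sorted (ascending): 6, 6, 15, 43, 47, 47, 47
The 2 values of 6 occupy positions 1–2 → average rank (1+2)/2 = 1.5.
The 3 values of 47 occupy positions 5–7 → average rank 6.

6, 1.5, 1.5, 6, 4, 3, 6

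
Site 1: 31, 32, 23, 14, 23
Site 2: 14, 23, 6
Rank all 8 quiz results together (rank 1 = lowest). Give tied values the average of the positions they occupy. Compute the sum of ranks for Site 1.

27.5

Sorted (ascending): 6, 14, 14, 23, 23, 23, 31, 32
The 2 values of 14 occupy positions 2–3 → average rank (2+3)/2 = 2.5.
The 3 values of 23 occupy positions 4–6 → average rank 5.
Site 1 values → pooled ranks: 31→7, 32→8, 23→5, 14→2.5, 23→5
Rank sum = 7 + 8 + 5 + 2.5 + 5 = 27.5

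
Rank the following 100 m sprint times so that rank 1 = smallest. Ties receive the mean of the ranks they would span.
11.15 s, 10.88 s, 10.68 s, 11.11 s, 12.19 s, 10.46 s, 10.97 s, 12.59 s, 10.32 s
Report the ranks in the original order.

Sorted (ascending): 10.32, 10.46, 10.68, 10.88, 10.97, 11.11, 11.15, 12.19, 12.59
No ties — each value takes its position as its rank.

7, 4, 3, 6, 8, 2, 5, 9, 1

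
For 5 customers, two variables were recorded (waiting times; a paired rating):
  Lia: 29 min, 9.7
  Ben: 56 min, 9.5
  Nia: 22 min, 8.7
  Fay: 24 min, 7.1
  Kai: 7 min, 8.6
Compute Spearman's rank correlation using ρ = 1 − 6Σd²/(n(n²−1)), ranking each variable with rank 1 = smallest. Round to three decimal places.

Ranks of variable 1: 4, 5, 2, 3, 1
Ranks of variable 2: 5, 4, 3, 1, 2
d = r₁ − r₂: -1, 1, -1, 2, -1
d²: 1, 1, 1, 4, 1; Σd² = 8
ρ = 1 − 6·8/(5·24) = 1 − 48/120 = 0.600

0.600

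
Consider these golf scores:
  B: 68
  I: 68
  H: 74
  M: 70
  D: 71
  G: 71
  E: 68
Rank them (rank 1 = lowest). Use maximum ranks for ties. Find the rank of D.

6

Sorted (ascending): 68, 68, 68, 70, 71, 71, 74
The 3 values of 68 occupy positions 1–3 → each gets rank 3.
The 2 values of 71 occupy positions 5–6 → each gets rank 6.
D has value 71 → rank 6.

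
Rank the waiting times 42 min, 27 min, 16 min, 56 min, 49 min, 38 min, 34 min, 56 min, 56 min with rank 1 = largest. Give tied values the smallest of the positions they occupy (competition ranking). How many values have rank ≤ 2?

Sorted (descending): 56, 56, 56, 49, 42, 38, 34, 27, 16
The 3 values of 56 occupy positions 1–3 → each gets rank 1.
Ranks ≤ 2: {1, 1, 1} → 3 values.

3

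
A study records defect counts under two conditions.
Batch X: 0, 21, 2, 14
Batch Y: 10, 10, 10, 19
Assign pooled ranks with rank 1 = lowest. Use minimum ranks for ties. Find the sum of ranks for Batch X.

Sorted (ascending): 0, 2, 10, 10, 10, 14, 19, 21
The 3 values of 10 occupy positions 3–5 → each gets rank 3.
Batch X values → pooled ranks: 0→1, 21→8, 2→2, 14→6
Rank sum = 1 + 8 + 2 + 6 = 17

17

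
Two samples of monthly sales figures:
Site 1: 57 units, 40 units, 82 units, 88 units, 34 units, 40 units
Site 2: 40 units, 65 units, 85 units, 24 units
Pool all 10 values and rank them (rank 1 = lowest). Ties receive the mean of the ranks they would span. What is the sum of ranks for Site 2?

Sorted (ascending): 24, 34, 40, 40, 40, 57, 65, 82, 85, 88
The 3 values of 40 occupy positions 3–5 → average rank 4.
Site 2 values → pooled ranks: 40→4, 65→7, 85→9, 24→1
Rank sum = 4 + 7 + 9 + 1 = 21

21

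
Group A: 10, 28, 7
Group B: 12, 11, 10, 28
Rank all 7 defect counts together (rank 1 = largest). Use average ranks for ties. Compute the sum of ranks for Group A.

Sorted (descending): 28, 28, 12, 11, 10, 10, 7
The 2 values of 28 occupy positions 1–2 → average rank (1+2)/2 = 1.5.
The 2 values of 10 occupy positions 5–6 → average rank (5+6)/2 = 5.5.
Group A values → pooled ranks: 10→5.5, 28→1.5, 7→7
Rank sum = 5.5 + 1.5 + 7 = 14

14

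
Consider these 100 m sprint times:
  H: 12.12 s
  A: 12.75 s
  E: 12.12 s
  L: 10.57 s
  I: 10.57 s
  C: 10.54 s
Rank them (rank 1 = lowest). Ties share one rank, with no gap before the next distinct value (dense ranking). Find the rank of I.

2

Sorted (ascending): 10.54, 10.57, 10.57, 12.12, 12.12, 12.75
The 2 values of 10.57 share dense rank 2.
The 2 values of 12.12 share dense rank 3.
Remaining distinct values take the next consecutive integers.
I has value 10.57 s → rank 2.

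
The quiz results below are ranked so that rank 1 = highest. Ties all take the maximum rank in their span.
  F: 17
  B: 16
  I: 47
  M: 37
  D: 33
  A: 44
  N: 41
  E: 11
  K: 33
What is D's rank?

6

Sorted (descending): 47, 44, 41, 37, 33, 33, 17, 16, 11
The 2 values of 33 occupy positions 5–6 → each gets rank 6.
D has value 33 → rank 6.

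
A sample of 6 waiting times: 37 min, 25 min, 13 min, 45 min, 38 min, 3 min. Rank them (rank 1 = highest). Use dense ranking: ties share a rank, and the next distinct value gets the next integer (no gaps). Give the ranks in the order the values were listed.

3, 4, 5, 1, 2, 6

Sorted (descending): 45, 38, 37, 25, 13, 3
No ties — each value takes its position as its rank.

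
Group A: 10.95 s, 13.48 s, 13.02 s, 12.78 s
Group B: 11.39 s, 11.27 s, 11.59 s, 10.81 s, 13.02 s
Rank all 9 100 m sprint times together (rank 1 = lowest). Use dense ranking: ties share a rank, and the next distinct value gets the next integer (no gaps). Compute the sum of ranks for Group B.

Sorted (ascending): 10.81, 10.95, 11.27, 11.39, 11.59, 12.78, 13.02, 13.02, 13.48
The 2 values of 13.02 share dense rank 7.
Remaining distinct values take the next consecutive integers.
Group B values → pooled ranks: 11.39→4, 11.27→3, 11.59→5, 10.81→1, 13.02→7
Rank sum = 4 + 3 + 5 + 1 + 7 = 20

20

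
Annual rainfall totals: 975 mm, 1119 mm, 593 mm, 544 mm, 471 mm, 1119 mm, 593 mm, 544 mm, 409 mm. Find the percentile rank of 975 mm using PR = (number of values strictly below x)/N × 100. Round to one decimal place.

N = 9.
Strictly below 975: 6. Equal to 975: 1.
PR = 6/9 × 100 = 66.7

66.7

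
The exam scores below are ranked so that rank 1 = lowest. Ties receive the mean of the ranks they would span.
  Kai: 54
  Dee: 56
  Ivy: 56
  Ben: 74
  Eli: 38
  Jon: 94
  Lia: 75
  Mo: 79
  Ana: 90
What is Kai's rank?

Sorted (ascending): 38, 54, 56, 56, 74, 75, 79, 90, 94
The 2 values of 56 occupy positions 3–4 → average rank (3+4)/2 = 3.5.
Kai has value 54 → rank 2.

2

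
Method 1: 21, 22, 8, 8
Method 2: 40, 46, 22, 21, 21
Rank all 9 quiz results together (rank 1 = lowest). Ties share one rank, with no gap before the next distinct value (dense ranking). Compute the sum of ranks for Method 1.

7

Sorted (ascending): 8, 8, 21, 21, 21, 22, 22, 40, 46
The 2 values of 8 share dense rank 1.
The 3 values of 21 share dense rank 2.
The 2 values of 22 share dense rank 3.
Remaining distinct values take the next consecutive integers.
Method 1 values → pooled ranks: 21→2, 22→3, 8→1, 8→1
Rank sum = 2 + 3 + 1 + 1 = 7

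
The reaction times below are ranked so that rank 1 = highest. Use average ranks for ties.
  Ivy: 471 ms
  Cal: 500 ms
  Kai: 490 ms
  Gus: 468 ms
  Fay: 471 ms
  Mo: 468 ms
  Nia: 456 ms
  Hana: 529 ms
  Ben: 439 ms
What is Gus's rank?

6.5

Sorted (descending): 529, 500, 490, 471, 471, 468, 468, 456, 439
The 2 values of 471 occupy positions 4–5 → average rank (4+5)/2 = 4.5.
The 2 values of 468 occupy positions 6–7 → average rank (6+7)/2 = 6.5.
Gus has value 468 ms → rank 6.5.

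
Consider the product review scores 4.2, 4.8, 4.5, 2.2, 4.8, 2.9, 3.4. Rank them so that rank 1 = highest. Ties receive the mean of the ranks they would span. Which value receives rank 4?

4.2

Sorted (descending): 4.8, 4.8, 4.5, 4.2, 3.4, 2.9, 2.2
The 2 values of 4.8 occupy positions 1–2 → average rank (1+2)/2 = 1.5.
Rank 4 → value 4.2.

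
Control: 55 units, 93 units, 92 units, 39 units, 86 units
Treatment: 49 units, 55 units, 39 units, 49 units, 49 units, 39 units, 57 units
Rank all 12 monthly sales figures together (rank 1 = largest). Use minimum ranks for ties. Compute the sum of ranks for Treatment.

Sorted (descending): 93, 92, 86, 57, 55, 55, 49, 49, 49, 39, 39, 39
The 2 values of 55 occupy positions 5–6 → each gets rank 5.
The 3 values of 49 occupy positions 7–9 → each gets rank 7.
The 3 values of 39 occupy positions 10–12 → each gets rank 10.
Treatment values → pooled ranks: 49→7, 55→5, 39→10, 49→7, 49→7, 39→10, 57→4
Rank sum = 7 + 5 + 10 + 7 + 7 + 10 + 4 = 50

50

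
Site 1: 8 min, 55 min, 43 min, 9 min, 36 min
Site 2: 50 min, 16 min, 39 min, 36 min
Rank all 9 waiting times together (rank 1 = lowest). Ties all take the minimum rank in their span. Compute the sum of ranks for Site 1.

23

Sorted (ascending): 8, 9, 16, 36, 36, 39, 43, 50, 55
The 2 values of 36 occupy positions 4–5 → each gets rank 4.
Site 1 values → pooled ranks: 8→1, 55→9, 43→7, 9→2, 36→4
Rank sum = 1 + 9 + 7 + 2 + 4 = 23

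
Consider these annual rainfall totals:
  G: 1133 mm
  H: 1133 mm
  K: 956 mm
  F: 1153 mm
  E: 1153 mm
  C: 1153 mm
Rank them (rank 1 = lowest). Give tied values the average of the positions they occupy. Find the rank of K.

1

Sorted (ascending): 956, 1133, 1133, 1153, 1153, 1153
The 2 values of 1133 occupy positions 2–3 → average rank (2+3)/2 = 2.5.
The 3 values of 1153 occupy positions 4–6 → average rank 5.
K has value 956 mm → rank 1.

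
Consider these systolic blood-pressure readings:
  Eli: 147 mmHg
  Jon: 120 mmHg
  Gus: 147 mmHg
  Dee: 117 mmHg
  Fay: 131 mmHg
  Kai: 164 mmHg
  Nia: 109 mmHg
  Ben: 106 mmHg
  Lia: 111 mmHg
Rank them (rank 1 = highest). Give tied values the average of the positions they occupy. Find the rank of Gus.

2.5

Sorted (descending): 164, 147, 147, 131, 120, 117, 111, 109, 106
The 2 values of 147 occupy positions 2–3 → average rank (2+3)/2 = 2.5.
Gus has value 147 mmHg → rank 2.5.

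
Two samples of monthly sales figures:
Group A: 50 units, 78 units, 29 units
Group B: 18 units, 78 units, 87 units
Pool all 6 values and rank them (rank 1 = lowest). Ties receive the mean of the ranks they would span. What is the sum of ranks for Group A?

Sorted (ascending): 18, 29, 50, 78, 78, 87
The 2 values of 78 occupy positions 4–5 → average rank (4+5)/2 = 4.5.
Group A values → pooled ranks: 50→3, 78→4.5, 29→2
Rank sum = 3 + 4.5 + 2 = 9.5

9.5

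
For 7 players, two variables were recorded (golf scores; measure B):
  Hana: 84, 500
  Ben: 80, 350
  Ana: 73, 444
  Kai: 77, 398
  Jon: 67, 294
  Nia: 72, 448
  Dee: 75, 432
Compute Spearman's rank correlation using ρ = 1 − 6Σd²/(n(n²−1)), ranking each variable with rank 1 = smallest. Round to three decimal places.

Ranks of variable 1: 7, 6, 3, 5, 1, 2, 4
Ranks of variable 2: 7, 2, 5, 3, 1, 6, 4
d = r₁ − r₂: 0, 4, -2, 2, 0, -4, 0
d²: 0, 16, 4, 4, 0, 16, 0; Σd² = 40
ρ = 1 − 6·40/(7·48) = 1 − 240/336 = 0.286

0.286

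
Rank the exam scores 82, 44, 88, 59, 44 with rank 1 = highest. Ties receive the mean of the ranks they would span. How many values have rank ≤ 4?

Sorted (descending): 88, 82, 59, 44, 44
The 2 values of 44 occupy positions 4–5 → average rank (4+5)/2 = 4.5.
Ranks ≤ 4: {1, 2, 3} → 3 values.

3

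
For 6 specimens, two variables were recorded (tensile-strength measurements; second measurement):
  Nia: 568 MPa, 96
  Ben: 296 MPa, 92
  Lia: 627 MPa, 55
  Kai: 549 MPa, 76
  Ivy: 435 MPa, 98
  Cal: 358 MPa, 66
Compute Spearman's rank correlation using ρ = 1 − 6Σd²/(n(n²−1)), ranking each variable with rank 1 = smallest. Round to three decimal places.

Ranks of variable 1: 5, 1, 6, 4, 3, 2
Ranks of variable 2: 5, 4, 1, 3, 6, 2
d = r₁ − r₂: 0, -3, 5, 1, -3, 0
d²: 0, 9, 25, 1, 9, 0; Σd² = 44
ρ = 1 − 6·44/(6·35) = 1 − 264/210 = -0.257

-0.257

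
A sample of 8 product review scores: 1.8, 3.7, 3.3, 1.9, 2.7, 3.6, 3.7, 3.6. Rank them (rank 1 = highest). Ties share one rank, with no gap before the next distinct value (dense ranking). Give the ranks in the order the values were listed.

Sorted (descending): 3.7, 3.7, 3.6, 3.6, 3.3, 2.7, 1.9, 1.8
The 2 values of 3.7 share dense rank 1.
The 2 values of 3.6 share dense rank 2.
Remaining distinct values take the next consecutive integers.

6, 1, 3, 5, 4, 2, 1, 2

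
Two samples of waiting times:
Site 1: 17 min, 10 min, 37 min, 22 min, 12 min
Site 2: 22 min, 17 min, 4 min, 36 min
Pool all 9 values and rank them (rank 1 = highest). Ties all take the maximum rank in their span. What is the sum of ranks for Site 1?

Sorted (descending): 37, 36, 22, 22, 17, 17, 12, 10, 4
The 2 values of 22 occupy positions 3–4 → each gets rank 4.
The 2 values of 17 occupy positions 5–6 → each gets rank 6.
Site 1 values → pooled ranks: 17→6, 10→8, 37→1, 22→4, 12→7
Rank sum = 6 + 8 + 1 + 4 + 7 = 26

26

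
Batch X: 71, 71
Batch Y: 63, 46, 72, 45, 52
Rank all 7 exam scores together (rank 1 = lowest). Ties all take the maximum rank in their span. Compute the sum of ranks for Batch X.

Sorted (ascending): 45, 46, 52, 63, 71, 71, 72
The 2 values of 71 occupy positions 5–6 → each gets rank 6.
Batch X values → pooled ranks: 71→6, 71→6
Rank sum = 6 + 6 = 12

12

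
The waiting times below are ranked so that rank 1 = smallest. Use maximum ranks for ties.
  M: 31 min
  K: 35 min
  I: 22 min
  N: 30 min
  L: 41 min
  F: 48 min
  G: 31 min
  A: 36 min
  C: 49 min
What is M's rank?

Sorted (ascending): 22, 30, 31, 31, 35, 36, 41, 48, 49
The 2 values of 31 occupy positions 3–4 → each gets rank 4.
M has value 31 min → rank 4.

4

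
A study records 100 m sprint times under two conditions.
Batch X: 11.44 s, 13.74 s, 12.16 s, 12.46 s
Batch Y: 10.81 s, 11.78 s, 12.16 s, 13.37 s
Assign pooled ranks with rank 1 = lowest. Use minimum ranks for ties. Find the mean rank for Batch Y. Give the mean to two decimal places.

3.75

Sorted (ascending): 10.81, 11.44, 11.78, 12.16, 12.16, 12.46, 13.37, 13.74
The 2 values of 12.16 occupy positions 4–5 → each gets rank 4.
Batch Y values → pooled ranks: 10.81→1, 11.78→3, 12.16→4, 13.37→7
Mean rank = (1 + 3 + 4 + 7) / 4 = 3.75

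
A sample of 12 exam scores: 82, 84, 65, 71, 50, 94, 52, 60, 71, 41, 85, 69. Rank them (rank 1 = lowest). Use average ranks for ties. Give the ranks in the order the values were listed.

9, 10, 5, 7.5, 2, 12, 3, 4, 7.5, 1, 11, 6

Sorted (ascending): 41, 50, 52, 60, 65, 69, 71, 71, 82, 84, 85, 94
The 2 values of 71 occupy positions 7–8 → average rank (7+8)/2 = 7.5.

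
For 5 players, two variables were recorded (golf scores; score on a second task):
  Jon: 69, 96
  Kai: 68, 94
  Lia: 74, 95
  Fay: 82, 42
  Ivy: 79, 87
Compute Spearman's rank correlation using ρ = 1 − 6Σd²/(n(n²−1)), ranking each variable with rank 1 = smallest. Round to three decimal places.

-0.700

Ranks of variable 1: 2, 1, 3, 5, 4
Ranks of variable 2: 5, 3, 4, 1, 2
d = r₁ − r₂: -3, -2, -1, 4, 2
d²: 9, 4, 1, 16, 4; Σd² = 34
ρ = 1 − 6·34/(5·24) = 1 − 204/120 = -0.700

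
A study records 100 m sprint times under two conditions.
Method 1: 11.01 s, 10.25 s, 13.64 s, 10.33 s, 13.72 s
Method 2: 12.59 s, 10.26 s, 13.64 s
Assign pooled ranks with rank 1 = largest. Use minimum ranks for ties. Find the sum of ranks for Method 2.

Sorted (descending): 13.72, 13.64, 13.64, 12.59, 11.01, 10.33, 10.26, 10.25
The 2 values of 13.64 occupy positions 2–3 → each gets rank 2.
Method 2 values → pooled ranks: 12.59→4, 10.26→7, 13.64→2
Rank sum = 4 + 7 + 2 = 13

13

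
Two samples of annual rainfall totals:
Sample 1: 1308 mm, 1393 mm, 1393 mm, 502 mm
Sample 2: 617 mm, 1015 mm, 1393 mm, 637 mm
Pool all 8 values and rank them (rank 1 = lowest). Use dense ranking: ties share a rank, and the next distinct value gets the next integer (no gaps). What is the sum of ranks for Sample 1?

Sorted (ascending): 502, 617, 637, 1015, 1308, 1393, 1393, 1393
The 3 values of 1393 share dense rank 6.
Remaining distinct values take the next consecutive integers.
Sample 1 values → pooled ranks: 1308→5, 1393→6, 1393→6, 502→1
Rank sum = 5 + 6 + 6 + 1 = 18

18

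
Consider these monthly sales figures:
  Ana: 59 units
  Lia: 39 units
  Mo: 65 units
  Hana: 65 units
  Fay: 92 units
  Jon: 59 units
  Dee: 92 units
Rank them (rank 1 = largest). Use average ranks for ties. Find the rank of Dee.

1.5

Sorted (descending): 92, 92, 65, 65, 59, 59, 39
The 2 values of 92 occupy positions 1–2 → average rank (1+2)/2 = 1.5.
The 2 values of 65 occupy positions 3–4 → average rank (3+4)/2 = 3.5.
The 2 values of 59 occupy positions 5–6 → average rank (5+6)/2 = 5.5.
Dee has value 92 units → rank 1.5.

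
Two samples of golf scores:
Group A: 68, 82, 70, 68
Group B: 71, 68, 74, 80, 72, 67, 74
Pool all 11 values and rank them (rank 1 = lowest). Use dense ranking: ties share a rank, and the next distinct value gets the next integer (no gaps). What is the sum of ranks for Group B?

Sorted (ascending): 67, 68, 68, 68, 70, 71, 72, 74, 74, 80, 82
The 3 values of 68 share dense rank 2.
The 2 values of 74 share dense rank 6.
Remaining distinct values take the next consecutive integers.
Group B values → pooled ranks: 71→4, 68→2, 74→6, 80→7, 72→5, 67→1, 74→6
Rank sum = 4 + 2 + 6 + 7 + 5 + 1 + 6 = 31

31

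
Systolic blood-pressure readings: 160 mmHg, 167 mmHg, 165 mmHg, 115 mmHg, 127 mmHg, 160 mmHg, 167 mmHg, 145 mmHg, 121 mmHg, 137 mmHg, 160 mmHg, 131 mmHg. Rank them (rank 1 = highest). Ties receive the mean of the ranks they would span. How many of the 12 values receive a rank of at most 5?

Sorted (descending): 167, 167, 165, 160, 160, 160, 145, 137, 131, 127, 121, 115
The 2 values of 167 occupy positions 1–2 → average rank (1+2)/2 = 1.5.
The 3 values of 160 occupy positions 4–6 → average rank 5.
Ranks ≤ 5: {1.5, 1.5, 3, 5, 5, 5} → 6 values.

6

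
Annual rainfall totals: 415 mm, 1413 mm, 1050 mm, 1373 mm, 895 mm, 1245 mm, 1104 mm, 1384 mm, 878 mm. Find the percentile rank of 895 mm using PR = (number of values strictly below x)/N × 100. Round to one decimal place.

22.2

N = 9.
Strictly below 895: 2. Equal to 895: 1.
PR = 2/9 × 100 = 22.2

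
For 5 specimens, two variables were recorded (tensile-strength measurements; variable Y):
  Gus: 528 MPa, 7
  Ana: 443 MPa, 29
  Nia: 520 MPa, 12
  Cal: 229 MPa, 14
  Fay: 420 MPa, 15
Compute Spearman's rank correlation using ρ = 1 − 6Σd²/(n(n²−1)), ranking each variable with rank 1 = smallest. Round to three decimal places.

Ranks of variable 1: 5, 3, 4, 1, 2
Ranks of variable 2: 1, 5, 2, 3, 4
d = r₁ − r₂: 4, -2, 2, -2, -2
d²: 16, 4, 4, 4, 4; Σd² = 32
ρ = 1 − 6·32/(5·24) = 1 − 192/120 = -0.600

-0.600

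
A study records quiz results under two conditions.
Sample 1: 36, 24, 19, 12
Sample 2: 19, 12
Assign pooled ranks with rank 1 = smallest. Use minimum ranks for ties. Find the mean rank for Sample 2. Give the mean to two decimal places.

Sorted (ascending): 12, 12, 19, 19, 24, 36
The 2 values of 12 occupy positions 1–2 → each gets rank 1.
The 2 values of 19 occupy positions 3–4 → each gets rank 3.
Sample 2 values → pooled ranks: 19→3, 12→1
Mean rank = (3 + 1) / 2 = 2.00

2.00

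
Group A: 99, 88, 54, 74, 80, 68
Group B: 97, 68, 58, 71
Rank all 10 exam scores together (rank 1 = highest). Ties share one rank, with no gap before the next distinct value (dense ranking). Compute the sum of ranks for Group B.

23

Sorted (descending): 99, 97, 88, 80, 74, 71, 68, 68, 58, 54
The 2 values of 68 share dense rank 7.
Remaining distinct values take the next consecutive integers.
Group B values → pooled ranks: 97→2, 68→7, 58→8, 71→6
Rank sum = 2 + 7 + 8 + 6 = 23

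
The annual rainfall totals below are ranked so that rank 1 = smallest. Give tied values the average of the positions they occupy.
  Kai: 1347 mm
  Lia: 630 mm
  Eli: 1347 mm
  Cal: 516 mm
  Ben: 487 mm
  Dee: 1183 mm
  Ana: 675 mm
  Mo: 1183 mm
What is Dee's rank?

Sorted (ascending): 487, 516, 630, 675, 1183, 1183, 1347, 1347
The 2 values of 1183 occupy positions 5–6 → average rank (5+6)/2 = 5.5.
The 2 values of 1347 occupy positions 7–8 → average rank (7+8)/2 = 7.5.
Dee has value 1183 mm → rank 5.5.

5.5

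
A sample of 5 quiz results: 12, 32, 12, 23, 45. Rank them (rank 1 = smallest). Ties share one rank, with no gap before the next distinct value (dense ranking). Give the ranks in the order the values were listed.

1, 3, 1, 2, 4

Sorted (ascending): 12, 12, 23, 32, 45
The 2 values of 12 share dense rank 1.
Remaining distinct values take the next consecutive integers.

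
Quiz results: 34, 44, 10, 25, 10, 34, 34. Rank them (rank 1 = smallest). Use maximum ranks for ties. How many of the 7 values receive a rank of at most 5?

3

Sorted (ascending): 10, 10, 25, 34, 34, 34, 44
The 2 values of 10 occupy positions 1–2 → each gets rank 2.
The 3 values of 34 occupy positions 4–6 → each gets rank 6.
Ranks ≤ 5: {2, 2, 3} → 3 values.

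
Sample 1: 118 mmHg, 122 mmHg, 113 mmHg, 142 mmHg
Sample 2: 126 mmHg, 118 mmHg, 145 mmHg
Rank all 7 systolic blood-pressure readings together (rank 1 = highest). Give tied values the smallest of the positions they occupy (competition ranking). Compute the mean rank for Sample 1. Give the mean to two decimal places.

4.50

Sorted (descending): 145, 142, 126, 122, 118, 118, 113
The 2 values of 118 occupy positions 5–6 → each gets rank 5.
Sample 1 values → pooled ranks: 118→5, 122→4, 113→7, 142→2
Mean rank = (5 + 4 + 7 + 2) / 4 = 4.50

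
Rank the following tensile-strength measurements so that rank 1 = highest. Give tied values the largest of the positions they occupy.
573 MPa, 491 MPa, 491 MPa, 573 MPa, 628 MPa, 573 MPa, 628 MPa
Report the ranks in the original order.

Sorted (descending): 628, 628, 573, 573, 573, 491, 491
The 2 values of 628 occupy positions 1–2 → each gets rank 2.
The 3 values of 573 occupy positions 3–5 → each gets rank 5.
The 2 values of 491 occupy positions 6–7 → each gets rank 7.

5, 7, 7, 5, 2, 5, 2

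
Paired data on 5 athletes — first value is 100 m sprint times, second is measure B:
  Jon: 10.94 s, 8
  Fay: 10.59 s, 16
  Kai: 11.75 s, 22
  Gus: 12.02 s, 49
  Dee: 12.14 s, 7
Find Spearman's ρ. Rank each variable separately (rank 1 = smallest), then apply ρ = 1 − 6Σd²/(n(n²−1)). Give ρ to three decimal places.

-0.100

Ranks of variable 1: 2, 1, 3, 4, 5
Ranks of variable 2: 2, 3, 4, 5, 1
d = r₁ − r₂: 0, -2, -1, -1, 4
d²: 0, 4, 1, 1, 16; Σd² = 22
ρ = 1 − 6·22/(5·24) = 1 − 132/120 = -0.100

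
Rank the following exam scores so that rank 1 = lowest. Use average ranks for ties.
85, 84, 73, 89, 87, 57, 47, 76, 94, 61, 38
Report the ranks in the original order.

Sorted (ascending): 38, 47, 57, 61, 73, 76, 84, 85, 87, 89, 94
No ties — each value takes its position as its rank.

8, 7, 5, 10, 9, 3, 2, 6, 11, 4, 1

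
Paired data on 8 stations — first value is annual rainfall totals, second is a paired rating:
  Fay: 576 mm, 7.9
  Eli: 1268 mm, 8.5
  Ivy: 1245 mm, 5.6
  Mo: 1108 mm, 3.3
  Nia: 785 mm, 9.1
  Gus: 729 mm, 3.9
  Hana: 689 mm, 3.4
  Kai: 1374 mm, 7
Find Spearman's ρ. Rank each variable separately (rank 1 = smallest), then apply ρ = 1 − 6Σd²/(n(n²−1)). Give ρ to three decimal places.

0.167

Ranks of variable 1: 1, 7, 6, 5, 4, 3, 2, 8
Ranks of variable 2: 6, 7, 4, 1, 8, 3, 2, 5
d = r₁ − r₂: -5, 0, 2, 4, -4, 0, 0, 3
d²: 25, 0, 4, 16, 16, 0, 0, 9; Σd² = 70
ρ = 1 − 6·70/(8·63) = 1 − 420/504 = 0.167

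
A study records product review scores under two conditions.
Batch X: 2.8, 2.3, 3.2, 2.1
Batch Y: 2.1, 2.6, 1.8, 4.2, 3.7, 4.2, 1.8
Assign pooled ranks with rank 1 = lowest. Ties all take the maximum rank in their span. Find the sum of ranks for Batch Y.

Sorted (ascending): 1.8, 1.8, 2.1, 2.1, 2.3, 2.6, 2.8, 3.2, 3.7, 4.2, 4.2
The 2 values of 1.8 occupy positions 1–2 → each gets rank 2.
The 2 values of 2.1 occupy positions 3–4 → each gets rank 4.
The 2 values of 4.2 occupy positions 10–11 → each gets rank 11.
Batch Y values → pooled ranks: 2.1→4, 2.6→6, 1.8→2, 4.2→11, 3.7→9, 4.2→11, 1.8→2
Rank sum = 4 + 6 + 2 + 11 + 9 + 11 + 2 = 45

45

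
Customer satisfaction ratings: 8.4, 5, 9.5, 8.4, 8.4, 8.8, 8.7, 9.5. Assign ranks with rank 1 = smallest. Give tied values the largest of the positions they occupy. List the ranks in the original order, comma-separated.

4, 1, 8, 4, 4, 6, 5, 8

Sorted (ascending): 5, 8.4, 8.4, 8.4, 8.7, 8.8, 9.5, 9.5
The 3 values of 8.4 occupy positions 2–4 → each gets rank 4.
The 2 values of 9.5 occupy positions 7–8 → each gets rank 8.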